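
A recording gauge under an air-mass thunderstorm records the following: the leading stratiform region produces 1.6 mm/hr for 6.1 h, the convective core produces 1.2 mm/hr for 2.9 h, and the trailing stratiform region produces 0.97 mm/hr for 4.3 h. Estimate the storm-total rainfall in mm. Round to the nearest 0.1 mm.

total ≈ 17.4 mm

Total = Σ Rᵢ Δtᵢ = 1.6 × 6.1 + 1.2 × 2.9 + 0.97 × 4.3
      = 9.76 + 3.48 + 4.171 = 17.4 mm.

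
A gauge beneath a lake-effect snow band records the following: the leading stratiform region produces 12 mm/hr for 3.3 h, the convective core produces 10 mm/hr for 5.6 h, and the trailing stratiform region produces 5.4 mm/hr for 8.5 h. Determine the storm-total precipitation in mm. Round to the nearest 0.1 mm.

total ≈ 141.5 mm

Total = Σ Rᵢ Δtᵢ = 12 × 3.3 + 10 × 5.6 + 5.4 × 8.5
      = 39.6 + 56 + 45.9 = 141.5 mm.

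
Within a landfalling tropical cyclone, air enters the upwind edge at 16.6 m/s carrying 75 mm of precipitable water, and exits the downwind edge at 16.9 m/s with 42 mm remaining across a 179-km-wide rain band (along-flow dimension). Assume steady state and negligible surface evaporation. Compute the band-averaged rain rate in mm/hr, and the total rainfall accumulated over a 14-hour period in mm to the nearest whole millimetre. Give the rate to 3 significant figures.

R ≈ 10.8 mm/hr; total ≈ 151 mm

Column moisture flux per unit crosswind length is F = V × PW.
Inflow: F_in = 16.6 × 75 = 1245 mm·m/s
Outflow: F_out = 16.9 × 42 = 709.8 mm·m/s
Steady-state rate R = (F_in − F_out)/L = (1245 − 709.8) / 179000 m = 2.990e-03 mm/s.
R = 2.990e-03 × 3600 = 10.8 mm/hr.
Over 14 h: total = 10.8 × 14 = 151.2 ≈ 151 mm.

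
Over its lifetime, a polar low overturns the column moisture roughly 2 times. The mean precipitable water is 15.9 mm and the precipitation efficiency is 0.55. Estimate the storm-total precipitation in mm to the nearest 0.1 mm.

Each cycle deposits ε × PW = 0.55 × 15.9 = 8.745 mm.
Over 2 cycles: 2 × 8.745 = 17.5 mm.

precipitation ≈ 17.5 mm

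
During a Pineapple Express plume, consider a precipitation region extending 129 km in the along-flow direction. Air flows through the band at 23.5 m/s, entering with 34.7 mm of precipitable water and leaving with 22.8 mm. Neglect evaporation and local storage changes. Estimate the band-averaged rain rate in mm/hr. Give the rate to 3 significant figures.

R ≈ 7.80 mm/hr

Column moisture flux per unit crosswind length is F = V × PW.
Inflow: F_in = 23.5 × 34.7 = 815.45 mm·m/s
Outflow: F_out = 23.5 × 22.8 = 535.8 mm·m/s
Steady-state rate R = (F_in − F_out)/L = (815.45 − 535.8) / 129000 m = 2.168e-03 mm/s.
R = 2.168e-03 × 3600 = 7.80 mm/hr.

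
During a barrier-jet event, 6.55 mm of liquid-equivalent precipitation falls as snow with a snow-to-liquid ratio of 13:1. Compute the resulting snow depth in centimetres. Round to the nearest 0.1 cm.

snow depth ≈ 8.5 cm

Snow depth = liquid × ratio = 6.55 mm × 13 = 85.15 mm = 8.5 cm.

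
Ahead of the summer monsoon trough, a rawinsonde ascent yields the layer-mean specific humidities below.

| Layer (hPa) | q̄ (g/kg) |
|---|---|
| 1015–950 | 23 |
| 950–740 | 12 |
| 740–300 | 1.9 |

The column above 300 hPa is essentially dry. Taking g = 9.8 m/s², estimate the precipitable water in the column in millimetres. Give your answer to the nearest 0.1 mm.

Precipitable water is the column-integrated vapour mass per unit area: PW = (1/g) Σ q̄ Δp, with q in kg/kg and Δp in Pa (1 kg/m² of water = 1 mm).
Layer 1015–950 hPa: Δp = 65 hPa = 6500 Pa, q̄ = 0.023 kg/kg → 0.023 × 6500 / 9.8 = 15.26 mm
Layer 950–740 hPa: Δp = 210 hPa = 21000 Pa, q̄ = 0.012 kg/kg → 0.012 × 21000 / 9.8 = 25.71 mm
Layer 740–300 hPa: Δp = 440 hPa = 44000 Pa, q̄ = 0.0019 kg/kg → 0.0019 × 44000 / 9.8 = 8.53 mm
PW = 15.26 + 25.71 + 8.53 = 49.50 ≈ 49.5 mm.

PW ≈ 49.5 mm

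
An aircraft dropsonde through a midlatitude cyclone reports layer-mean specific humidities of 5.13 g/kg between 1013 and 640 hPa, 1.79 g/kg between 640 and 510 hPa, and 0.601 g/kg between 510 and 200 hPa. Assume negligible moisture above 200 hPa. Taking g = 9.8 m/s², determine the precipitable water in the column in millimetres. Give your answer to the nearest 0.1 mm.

PW ≈ 23.8 mm

Precipitable water is the column-integrated vapour mass per unit area: PW = (1/g) Σ q̄ Δp, with q in kg/kg and Δp in Pa (1 kg/m² of water = 1 mm).
Layer 1013–640 hPa: Δp = 373 hPa = 37300 Pa, q̄ = 0.00513 kg/kg → 0.00513 × 37300 / 9.8 = 19.53 mm
Layer 640–510 hPa: Δp = 130 hPa = 13000 Pa, q̄ = 0.00179 kg/kg → 0.00179 × 13000 / 9.8 = 2.37 mm
Layer 510–200 hPa: Δp = 310 hPa = 31000 Pa, q̄ = 0.000601 kg/kg → 0.000601 × 31000 / 9.8 = 1.90 mm
PW = 19.53 + 2.37 + 1.90 = 23.80 ≈ 23.8 mm.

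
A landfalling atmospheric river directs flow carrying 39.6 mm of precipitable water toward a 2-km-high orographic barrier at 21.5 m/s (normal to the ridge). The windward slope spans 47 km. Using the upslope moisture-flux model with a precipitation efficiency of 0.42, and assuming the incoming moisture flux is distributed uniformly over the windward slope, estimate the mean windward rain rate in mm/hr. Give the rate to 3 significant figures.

R ≈ 27.4 mm/hr

Incoming column moisture flux per unit ridge length: F = V × PW = 21.5 × 39.6 = 851.4 mm·m/s.
Spread over the 47 km slope with efficiency ε = 0.42: R = ε·F/W = 0.42 × 851.4 / 47000 m = 7.608e-03 mm/s.
R = 7.608e-03 × 3600 = 27.4 mm/hr.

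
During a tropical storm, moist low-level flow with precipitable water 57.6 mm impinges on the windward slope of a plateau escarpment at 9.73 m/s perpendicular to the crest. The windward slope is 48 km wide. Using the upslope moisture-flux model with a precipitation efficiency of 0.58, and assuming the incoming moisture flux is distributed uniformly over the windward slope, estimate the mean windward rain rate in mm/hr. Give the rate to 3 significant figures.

R ≈ 24.4 mm/hr

Incoming column moisture flux per unit ridge length: F = V × PW = 9.73 × 57.6 = 560.448 mm·m/s.
Spread over the 48 km slope with efficiency ε = 0.58: R = ε·F/W = 0.58 × 560.448 / 48000 m = 6.772e-03 mm/s.
R = 6.772e-03 × 3600 = 24.4 mm/hr.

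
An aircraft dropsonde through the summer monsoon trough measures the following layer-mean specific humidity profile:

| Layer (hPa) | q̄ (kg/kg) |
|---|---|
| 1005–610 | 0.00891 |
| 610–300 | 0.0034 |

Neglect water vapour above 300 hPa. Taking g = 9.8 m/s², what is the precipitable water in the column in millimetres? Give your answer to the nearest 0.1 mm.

Precipitable water is the column-integrated vapour mass per unit area: PW = (1/g) Σ q̄ Δp, with q in kg/kg and Δp in Pa (1 kg/m² of water = 1 mm).
Layer 1005–610 hPa: Δp = 395 hPa = 39500 Pa, q̄ = 0.00891 kg/kg → 0.00891 × 39500 / 9.8 = 35.91 mm
Layer 610–300 hPa: Δp = 310 hPa = 31000 Pa, q̄ = 0.0034 kg/kg → 0.0034 × 31000 / 9.8 = 10.76 mm
PW = 35.91 + 10.76 = 46.67 ≈ 46.7 mm.

PW ≈ 46.7 mm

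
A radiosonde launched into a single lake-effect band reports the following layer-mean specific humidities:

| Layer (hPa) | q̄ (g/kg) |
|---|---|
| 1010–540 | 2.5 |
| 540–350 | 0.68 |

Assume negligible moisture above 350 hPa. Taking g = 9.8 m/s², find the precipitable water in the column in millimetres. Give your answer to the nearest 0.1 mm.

PW ≈ 13.3 mm

Precipitable water is the column-integrated vapour mass per unit area: PW = (1/g) Σ q̄ Δp, with q in kg/kg and Δp in Pa (1 kg/m² of water = 1 mm).
Layer 1010–540 hPa: Δp = 470 hPa = 47000 Pa, q̄ = 0.0025 kg/kg → 0.0025 × 47000 / 9.8 = 11.99 mm
Layer 540–350 hPa: Δp = 190 hPa = 19000 Pa, q̄ = 0.00068 kg/kg → 0.00068 × 19000 / 9.8 = 1.32 mm
PW = 11.99 + 1.32 = 13.31 ≈ 13.3 mm.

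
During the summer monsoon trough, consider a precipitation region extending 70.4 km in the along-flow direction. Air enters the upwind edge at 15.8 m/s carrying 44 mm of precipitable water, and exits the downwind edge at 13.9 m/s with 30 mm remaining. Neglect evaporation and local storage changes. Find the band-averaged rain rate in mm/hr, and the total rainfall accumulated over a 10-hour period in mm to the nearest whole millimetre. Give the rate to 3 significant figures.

Column moisture flux per unit crosswind length is F = V × PW.
Inflow: F_in = 15.8 × 44 = 695.2 mm·m/s
Outflow: F_out = 13.9 × 30 = 417 mm·m/s
Steady-state rate R = (F_in − F_out)/L = (695.2 − 417) / 70400 m = 3.952e-03 mm/s.
R = 3.952e-03 × 3600 = 14.2 mm/hr.
Over 10 h: total = 14.2 × 10 = 142 mm.

R ≈ 14.2 mm/hr; total ≈ 142 mm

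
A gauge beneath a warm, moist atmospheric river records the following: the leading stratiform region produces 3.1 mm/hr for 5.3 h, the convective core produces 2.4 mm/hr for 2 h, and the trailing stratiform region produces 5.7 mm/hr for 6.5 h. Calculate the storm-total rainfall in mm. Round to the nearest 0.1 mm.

Total = Σ Rᵢ Δtᵢ = 3.1 × 5.3 + 2.4 × 2 + 5.7 × 6.5
      = 16.43 + 4.8 + 37.05 = 58.3 mm.

total ≈ 58.3 mm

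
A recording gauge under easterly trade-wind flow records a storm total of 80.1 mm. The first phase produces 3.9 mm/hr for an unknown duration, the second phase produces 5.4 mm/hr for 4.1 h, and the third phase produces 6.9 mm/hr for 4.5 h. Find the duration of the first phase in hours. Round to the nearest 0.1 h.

duration ≈ 6.9 h

Known phases: 5.4 × 4.1 + 6.9 × 4.5 = 22.14 + 31.05 = 53.19 mm.
Remaining depth = 80.1 − 53.19 = 26.91 mm.
Duration = 26.91 / 3.9 = 6.9 h.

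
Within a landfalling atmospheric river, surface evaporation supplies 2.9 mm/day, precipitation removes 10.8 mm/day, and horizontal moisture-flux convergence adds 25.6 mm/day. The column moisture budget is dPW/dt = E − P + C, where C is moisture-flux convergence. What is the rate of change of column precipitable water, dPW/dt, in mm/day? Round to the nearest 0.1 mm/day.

dPW/dt = E − P + C = 2.9 − 10.8 + (25.6) = 17.7 mm/day.

dPW/dt ≈ 17.7 mm/day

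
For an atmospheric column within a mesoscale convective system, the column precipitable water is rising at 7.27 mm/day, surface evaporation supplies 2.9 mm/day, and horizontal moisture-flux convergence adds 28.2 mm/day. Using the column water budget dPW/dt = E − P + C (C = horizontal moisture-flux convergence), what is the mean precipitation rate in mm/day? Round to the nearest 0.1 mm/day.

dPW/dt = +7.27 mm/day.
P = E + C − dPW/dt = 2.9 + (28.2) − (+7.27) = 23.8 mm/day.

P ≈ 23.8 mm/day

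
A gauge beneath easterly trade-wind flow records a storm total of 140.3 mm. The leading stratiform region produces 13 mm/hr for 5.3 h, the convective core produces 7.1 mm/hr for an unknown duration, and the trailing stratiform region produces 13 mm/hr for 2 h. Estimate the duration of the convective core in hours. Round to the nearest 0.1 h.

Known phases: 13 × 5.3 + 13 × 2 = 68.9 + 26 = 94.9 mm.
Remaining depth = 140.3 − 94.9 = 45.4 mm.
Duration = 45.4 / 7.1 = 6.4 h.

duration ≈ 6.4 h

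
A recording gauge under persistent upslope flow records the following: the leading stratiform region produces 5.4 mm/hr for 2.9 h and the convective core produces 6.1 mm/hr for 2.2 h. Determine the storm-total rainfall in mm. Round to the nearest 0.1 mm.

Total = Σ Rᵢ Δtᵢ = 5.4 × 2.9 + 6.1 × 2.2
      = 15.66 + 13.42 = 29.1 mm.

total ≈ 29.1 mm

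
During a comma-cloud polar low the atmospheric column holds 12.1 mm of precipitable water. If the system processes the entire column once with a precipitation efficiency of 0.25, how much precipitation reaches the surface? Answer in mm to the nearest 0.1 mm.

Precipitation = ε × PW = 0.25 × 12.1 = 3.0 mm.

precipitation ≈ 3.0 mm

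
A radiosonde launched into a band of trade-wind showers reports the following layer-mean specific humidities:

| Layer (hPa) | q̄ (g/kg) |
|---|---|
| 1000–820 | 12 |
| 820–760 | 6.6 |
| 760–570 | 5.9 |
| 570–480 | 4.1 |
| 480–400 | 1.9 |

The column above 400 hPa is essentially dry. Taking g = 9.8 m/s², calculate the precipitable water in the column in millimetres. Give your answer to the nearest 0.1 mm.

Precipitable water is the column-integrated vapour mass per unit area: PW = (1/g) Σ q̄ Δp, with q in kg/kg and Δp in Pa (1 kg/m² of water = 1 mm).
Layer 1000–820 hPa: Δp = 180 hPa = 18000 Pa, q̄ = 0.012 kg/kg → 0.012 × 18000 / 9.8 = 22.04 mm
Layer 820–760 hPa: Δp = 60 hPa = 6000 Pa, q̄ = 0.0066 kg/kg → 0.0066 × 6000 / 9.8 = 4.04 mm
Layer 760–570 hPa: Δp = 190 hPa = 19000 Pa, q̄ = 0.0059 kg/kg → 0.0059 × 19000 / 9.8 = 11.44 mm
Layer 570–480 hPa: Δp = 90 hPa = 9000 Pa, q̄ = 0.0041 kg/kg → 0.0041 × 9000 / 9.8 = 3.77 mm
Layer 480–400 hPa: Δp = 80 hPa = 8000 Pa, q̄ = 0.0019 kg/kg → 0.0019 × 8000 / 9.8 = 1.55 mm
PW = 22.04 + 4.04 + 11.44 + 3.77 + 1.55 = 42.84 ≈ 42.8 mm.

PW ≈ 42.8 mm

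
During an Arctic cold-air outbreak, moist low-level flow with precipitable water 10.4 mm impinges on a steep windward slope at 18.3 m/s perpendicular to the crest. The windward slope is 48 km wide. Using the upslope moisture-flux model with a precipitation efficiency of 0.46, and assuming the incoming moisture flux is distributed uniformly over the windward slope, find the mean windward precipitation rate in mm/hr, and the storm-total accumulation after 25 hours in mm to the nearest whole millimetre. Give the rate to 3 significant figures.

R ≈ 6.57 mm/hr; total ≈ 164 mm

Incoming column moisture flux per unit ridge length: F = V × PW = 18.3 × 10.4 = 190.32 mm·m/s.
Spread over the 48 km slope with efficiency ε = 0.46: R = ε·F/W = 0.46 × 190.32 / 48000 m = 1.824e-03 mm/s.
R = 1.824e-03 × 3600 = 6.57 mm/hr.
Over 25 h: total = 6.57 × 25 = 164.25 ≈ 164 mm.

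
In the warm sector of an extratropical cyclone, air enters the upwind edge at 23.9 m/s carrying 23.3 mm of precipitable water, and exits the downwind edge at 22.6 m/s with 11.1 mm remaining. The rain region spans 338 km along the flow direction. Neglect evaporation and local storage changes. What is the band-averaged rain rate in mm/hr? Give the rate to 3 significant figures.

Column moisture flux per unit crosswind length is F = V × PW.
Inflow: F_in = 23.9 × 23.3 = 556.87 mm·m/s
Outflow: F_out = 22.6 × 11.1 = 250.86 mm·m/s
Steady-state rate R = (F_in − F_out)/L = (556.87 − 250.86) / 338000 m = 9.054e-04 mm/s.
R = 9.054e-04 × 3600 = 3.26 mm/hr.

R ≈ 3.26 mm/hr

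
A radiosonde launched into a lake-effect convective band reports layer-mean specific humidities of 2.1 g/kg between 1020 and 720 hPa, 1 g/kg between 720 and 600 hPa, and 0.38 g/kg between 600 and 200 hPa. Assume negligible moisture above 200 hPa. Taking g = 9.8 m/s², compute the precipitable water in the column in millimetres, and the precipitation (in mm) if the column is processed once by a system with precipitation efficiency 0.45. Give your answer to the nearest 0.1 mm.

PW ≈ 9.2 mm; precipitation ≈ 4.1 mm

Precipitable water is the column-integrated vapour mass per unit area: PW = (1/g) Σ q̄ Δp, with q in kg/kg and Δp in Pa (1 kg/m² of water = 1 mm).
Layer 1020–720 hPa: Δp = 300 hPa = 30000 Pa, q̄ = 0.0021 kg/kg → 0.0021 × 30000 / 9.8 = 6.43 mm
Layer 720–600 hPa: Δp = 120 hPa = 12000 Pa, q̄ = 0.001 kg/kg → 0.001 × 12000 / 9.8 = 1.22 mm
Layer 600–200 hPa: Δp = 400 hPa = 40000 Pa, q̄ = 0.00038 kg/kg → 0.00038 × 40000 / 9.8 = 1.55 mm
PW = 6.43 + 1.22 + 1.55 = 9.20 ≈ 9.2 mm.
Precipitation = ε × PW = 0.45 × 9.2 = 4.1 mm.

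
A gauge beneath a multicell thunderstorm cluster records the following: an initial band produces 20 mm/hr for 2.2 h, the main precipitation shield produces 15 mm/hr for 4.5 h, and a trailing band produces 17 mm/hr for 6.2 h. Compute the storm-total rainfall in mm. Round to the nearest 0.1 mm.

total ≈ 216.9 mm

Total = Σ Rᵢ Δtᵢ = 20 × 2.2 + 15 × 4.5 + 17 × 6.2
      = 44 + 67.5 + 105.4 = 216.9 mm.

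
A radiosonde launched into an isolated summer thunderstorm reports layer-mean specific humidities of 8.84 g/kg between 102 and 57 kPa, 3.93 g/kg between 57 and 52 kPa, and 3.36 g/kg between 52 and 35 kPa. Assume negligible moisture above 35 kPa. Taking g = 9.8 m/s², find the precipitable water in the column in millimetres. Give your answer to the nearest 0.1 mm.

Precipitable water is the column-integrated vapour mass per unit area: PW = (1/g) Σ q̄ Δp, with q in kg/kg and Δp in Pa (1 kg/m² of water = 1 mm).
Layer 102–57 kPa: Δp = 450 hPa = 45000 Pa, q̄ = 0.00884 kg/kg → 0.00884 × 45000 / 9.8 = 40.59 mm
Layer 57–52 kPa: Δp = 50 hPa = 5000 Pa, q̄ = 0.00393 kg/kg → 0.00393 × 5000 / 9.8 = 2.01 mm
Layer 52–35 kPa: Δp = 170 hPa = 17000 Pa, q̄ = 0.00336 kg/kg → 0.00336 × 17000 / 9.8 = 5.83 mm
PW = 40.59 + 2.01 + 5.83 = 48.43 ≈ 48.4 mm.

PW ≈ 48.4 mm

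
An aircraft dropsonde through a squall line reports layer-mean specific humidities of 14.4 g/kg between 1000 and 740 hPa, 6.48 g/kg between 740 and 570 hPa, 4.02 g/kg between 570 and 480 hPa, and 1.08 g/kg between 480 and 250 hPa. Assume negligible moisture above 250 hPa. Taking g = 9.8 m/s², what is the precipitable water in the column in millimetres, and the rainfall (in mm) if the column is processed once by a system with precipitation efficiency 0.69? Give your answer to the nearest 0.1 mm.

PW ≈ 55.7 mm; rainfall ≈ 38.4 mm

Precipitable water is the column-integrated vapour mass per unit area: PW = (1/g) Σ q̄ Δp, with q in kg/kg and Δp in Pa (1 kg/m² of water = 1 mm).
Layer 1000–740 hPa: Δp = 260 hPa = 26000 Pa, q̄ = 0.0144 kg/kg → 0.0144 × 26000 / 9.8 = 38.20 mm
Layer 740–570 hPa: Δp = 170 hPa = 17000 Pa, q̄ = 0.00648 kg/kg → 0.00648 × 17000 / 9.8 = 11.24 mm
Layer 570–480 hPa: Δp = 90 hPa = 9000 Pa, q̄ = 0.00402 kg/kg → 0.00402 × 9000 / 9.8 = 3.69 mm
Layer 480–250 hPa: Δp = 230 hPa = 23000 Pa, q̄ = 0.00108 kg/kg → 0.00108 × 23000 / 9.8 = 2.53 mm
PW = 38.20 + 11.24 + 3.69 + 2.53 = 55.66 ≈ 55.7 mm.
Rainfall = ε × PW = 0.69 × 55.7 = 38.4 mm.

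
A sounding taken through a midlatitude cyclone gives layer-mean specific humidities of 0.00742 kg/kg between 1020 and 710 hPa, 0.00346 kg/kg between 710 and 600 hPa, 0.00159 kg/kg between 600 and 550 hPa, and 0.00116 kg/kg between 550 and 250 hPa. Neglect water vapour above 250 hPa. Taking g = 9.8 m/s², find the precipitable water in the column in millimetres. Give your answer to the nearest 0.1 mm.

Precipitable water is the column-integrated vapour mass per unit area: PW = (1/g) Σ q̄ Δp, with q in kg/kg and Δp in Pa (1 kg/m² of water = 1 mm).
Layer 1020–710 hPa: Δp = 310 hPa = 31000 Pa, q̄ = 0.00742 kg/kg → 0.00742 × 31000 / 9.8 = 23.47 mm
Layer 710–600 hPa: Δp = 110 hPa = 11000 Pa, q̄ = 0.00346 kg/kg → 0.00346 × 11000 / 9.8 = 3.88 mm
Layer 600–550 hPa: Δp = 50 hPa = 5000 Pa, q̄ = 0.00159 kg/kg → 0.00159 × 5000 / 9.8 = 0.81 mm
Layer 550–250 hPa: Δp = 300 hPa = 30000 Pa, q̄ = 0.00116 kg/kg → 0.00116 × 30000 / 9.8 = 3.55 mm
PW = 23.47 + 3.88 + 0.81 + 3.55 = 31.71 ≈ 31.7 mm.

PW ≈ 31.7 mm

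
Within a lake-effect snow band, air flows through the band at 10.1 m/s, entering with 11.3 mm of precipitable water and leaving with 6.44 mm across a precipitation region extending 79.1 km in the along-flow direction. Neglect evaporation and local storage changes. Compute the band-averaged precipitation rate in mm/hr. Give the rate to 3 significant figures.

R ≈ 2.23 mm/hr

Column moisture flux per unit crosswind length is F = V × PW.
Inflow: F_in = 10.1 × 11.3 = 114.13 mm·m/s
Outflow: F_out = 10.1 × 6.44 = 65.044 mm·m/s
Steady-state rate R = (F_in − F_out)/L = (114.13 − 65.044) / 79100 m = 6.206e-04 mm/s.
R = 6.206e-04 × 3600 = 2.23 mm/hr.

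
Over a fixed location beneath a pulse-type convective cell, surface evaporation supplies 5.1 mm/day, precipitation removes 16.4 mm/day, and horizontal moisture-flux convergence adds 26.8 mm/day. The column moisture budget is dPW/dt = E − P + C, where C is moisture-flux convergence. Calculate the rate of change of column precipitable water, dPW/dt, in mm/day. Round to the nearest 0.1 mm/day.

dPW/dt = E − P + C = 5.1 − 16.4 + (26.8) = 15.5 mm/day.

dPW/dt ≈ 15.5 mm/day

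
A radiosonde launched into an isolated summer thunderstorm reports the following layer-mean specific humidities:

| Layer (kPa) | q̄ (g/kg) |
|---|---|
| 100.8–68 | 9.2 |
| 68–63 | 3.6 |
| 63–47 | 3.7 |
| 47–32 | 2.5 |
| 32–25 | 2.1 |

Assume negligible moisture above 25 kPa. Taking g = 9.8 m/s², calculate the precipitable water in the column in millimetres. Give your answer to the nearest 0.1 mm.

Precipitable water is the column-integrated vapour mass per unit area: PW = (1/g) Σ q̄ Δp, with q in kg/kg and Δp in Pa (1 kg/m² of water = 1 mm).
Layer 100.8–68 kPa: Δp = 328 hPa = 32800 Pa, q̄ = 0.0092 kg/kg → 0.0092 × 32800 / 9.8 = 30.79 mm
Layer 68–63 kPa: Δp = 50 hPa = 5000 Pa, q̄ = 0.0036 kg/kg → 0.0036 × 5000 / 9.8 = 1.84 mm
Layer 63–47 kPa: Δp = 160 hPa = 16000 Pa, q̄ = 0.0037 kg/kg → 0.0037 × 16000 / 9.8 = 6.04 mm
Layer 47–32 kPa: Δp = 150 hPa = 15000 Pa, q̄ = 0.0025 kg/kg → 0.0025 × 15000 / 9.8 = 3.83 mm
Layer 32–25 kPa: Δp = 70 hPa = 7000 Pa, q̄ = 0.0021 kg/kg → 0.0021 × 7000 / 9.8 = 1.50 mm
PW = 30.79 + 1.84 + 6.04 + 3.83 + 1.50 = 44.00 ≈ 44.0 mm.

PW ≈ 44.0 mm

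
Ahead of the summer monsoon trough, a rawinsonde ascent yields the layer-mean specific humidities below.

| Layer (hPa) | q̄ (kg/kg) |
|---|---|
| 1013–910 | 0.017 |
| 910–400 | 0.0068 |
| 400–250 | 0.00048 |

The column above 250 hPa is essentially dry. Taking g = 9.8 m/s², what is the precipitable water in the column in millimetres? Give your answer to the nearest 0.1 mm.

PW ≈ 54.0 mm

Precipitable water is the column-integrated vapour mass per unit area: PW = (1/g) Σ q̄ Δp, with q in kg/kg and Δp in Pa (1 kg/m² of water = 1 mm).
Layer 1013–910 hPa: Δp = 103 hPa = 10300 Pa, q̄ = 0.017 kg/kg → 0.017 × 10300 / 9.8 = 17.87 mm
Layer 910–400 hPa: Δp = 510 hPa = 51000 Pa, q̄ = 0.0068 kg/kg → 0.0068 × 51000 / 9.8 = 35.39 mm
Layer 400–250 hPa: Δp = 150 hPa = 15000 Pa, q̄ = 0.00048 kg/kg → 0.00048 × 15000 / 9.8 = 0.73 mm
PW = 17.87 + 35.39 + 0.73 = 53.99 ≈ 54.0 mm.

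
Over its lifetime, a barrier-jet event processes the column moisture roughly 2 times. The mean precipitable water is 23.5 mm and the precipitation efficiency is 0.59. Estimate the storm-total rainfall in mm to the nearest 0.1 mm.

Each cycle deposits ε × PW = 0.59 × 23.5 = 13.865 mm.
Over 2 cycles: 2 × 13.865 = 27.7 mm.

rainfall ≈ 27.7 mm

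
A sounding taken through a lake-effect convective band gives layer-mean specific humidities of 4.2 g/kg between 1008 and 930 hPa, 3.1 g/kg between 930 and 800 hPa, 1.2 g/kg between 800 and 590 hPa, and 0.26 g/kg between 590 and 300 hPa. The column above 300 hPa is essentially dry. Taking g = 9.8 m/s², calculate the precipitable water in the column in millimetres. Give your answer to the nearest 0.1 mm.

PW ≈ 10.8 mm

Precipitable water is the column-integrated vapour mass per unit area: PW = (1/g) Σ q̄ Δp, with q in kg/kg and Δp in Pa (1 kg/m² of water = 1 mm).
Layer 1008–930 hPa: Δp = 78 hPa = 7800 Pa, q̄ = 0.0042 kg/kg → 0.0042 × 7800 / 9.8 = 3.34 mm
Layer 930–800 hPa: Δp = 130 hPa = 13000 Pa, q̄ = 0.0031 kg/kg → 0.0031 × 13000 / 9.8 = 4.11 mm
Layer 800–590 hPa: Δp = 210 hPa = 21000 Pa, q̄ = 0.0012 kg/kg → 0.0012 × 21000 / 9.8 = 2.57 mm
Layer 590–300 hPa: Δp = 290 hPa = 29000 Pa, q̄ = 0.00026 kg/kg → 0.00026 × 29000 / 9.8 = 0.77 mm
PW = 3.34 + 4.11 + 2.57 + 0.77 = 10.79 ≈ 10.8 mm.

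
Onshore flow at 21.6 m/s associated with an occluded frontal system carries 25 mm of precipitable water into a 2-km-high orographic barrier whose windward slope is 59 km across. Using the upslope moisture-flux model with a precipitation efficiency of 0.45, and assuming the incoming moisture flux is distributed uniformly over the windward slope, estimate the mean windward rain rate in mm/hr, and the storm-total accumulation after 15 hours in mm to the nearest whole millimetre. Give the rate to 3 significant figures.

R ≈ 14.8 mm/hr; total ≈ 222 mm

Incoming column moisture flux per unit ridge length: F = V × PW = 21.6 × 25 = 540 mm·m/s.
Spread over the 59 km slope with efficiency ε = 0.45: R = ε·F/W = 0.45 × 540 / 59000 m = 4.119e-03 mm/s.
R = 4.119e-03 × 3600 = 14.8 mm/hr.
Over 15 h: total = 14.8 × 15 = 222 mm.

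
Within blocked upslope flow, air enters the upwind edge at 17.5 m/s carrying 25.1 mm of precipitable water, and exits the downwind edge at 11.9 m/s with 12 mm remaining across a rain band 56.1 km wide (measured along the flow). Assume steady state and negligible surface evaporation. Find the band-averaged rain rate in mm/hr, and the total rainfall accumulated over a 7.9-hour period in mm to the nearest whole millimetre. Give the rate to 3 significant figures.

Column moisture flux per unit crosswind length is F = V × PW.
Inflow: F_in = 17.5 × 25.1 = 439.25 mm·m/s
Outflow: F_out = 11.9 × 12 = 142.8 mm·m/s
Steady-state rate R = (F_in − F_out)/L = (439.25 − 142.8) / 56100 m = 5.284e-03 mm/s.
R = 5.284e-03 × 3600 = 19.0 mm/hr.
Over 7.9 h: total = 19.0 × 7.9 = 150.1 ≈ 150 mm.

R ≈ 19.0 mm/hr; total ≈ 150 mm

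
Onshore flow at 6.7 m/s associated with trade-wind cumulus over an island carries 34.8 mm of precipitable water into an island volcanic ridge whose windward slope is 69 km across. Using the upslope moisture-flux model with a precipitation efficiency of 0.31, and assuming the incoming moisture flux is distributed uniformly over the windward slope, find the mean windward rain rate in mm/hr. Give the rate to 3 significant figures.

Incoming column moisture flux per unit ridge length: F = V × PW = 6.7 × 34.8 = 233.16 mm·m/s.
Spread over the 69 km slope with efficiency ε = 0.31: R = ε·F/W = 0.31 × 233.16 / 69000 m = 1.048e-03 mm/s.
R = 1.048e-03 × 3600 = 3.77 mm/hr.

R ≈ 3.77 mm/hr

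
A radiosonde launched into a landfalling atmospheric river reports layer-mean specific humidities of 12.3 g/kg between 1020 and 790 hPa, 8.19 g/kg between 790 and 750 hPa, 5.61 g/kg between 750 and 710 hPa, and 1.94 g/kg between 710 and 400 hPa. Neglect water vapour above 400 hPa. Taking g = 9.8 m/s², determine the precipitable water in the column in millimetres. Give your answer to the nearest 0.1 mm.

PW ≈ 40.6 mm

Precipitable water is the column-integrated vapour mass per unit area: PW = (1/g) Σ q̄ Δp, with q in kg/kg and Δp in Pa (1 kg/m² of water = 1 mm).
Layer 1020–790 hPa: Δp = 230 hPa = 23000 Pa, q̄ = 0.0123 kg/kg → 0.0123 × 23000 / 9.8 = 28.87 mm
Layer 790–750 hPa: Δp = 40 hPa = 4000 Pa, q̄ = 0.00819 kg/kg → 0.00819 × 4000 / 9.8 = 3.34 mm
Layer 750–710 hPa: Δp = 40 hPa = 4000 Pa, q̄ = 0.00561 kg/kg → 0.00561 × 4000 / 9.8 = 2.29 mm
Layer 710–400 hPa: Δp = 310 hPa = 31000 Pa, q̄ = 0.00194 kg/kg → 0.00194 × 31000 / 9.8 = 6.14 mm
PW = 28.87 + 3.34 + 2.29 + 6.14 = 40.64 ≈ 40.6 mm.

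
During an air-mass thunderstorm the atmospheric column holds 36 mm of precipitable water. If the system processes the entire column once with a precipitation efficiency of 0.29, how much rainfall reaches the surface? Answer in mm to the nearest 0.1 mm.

Rainfall = ε × PW = 0.29 × 36 = 10.4 mm.

rainfall ≈ 10.4 mm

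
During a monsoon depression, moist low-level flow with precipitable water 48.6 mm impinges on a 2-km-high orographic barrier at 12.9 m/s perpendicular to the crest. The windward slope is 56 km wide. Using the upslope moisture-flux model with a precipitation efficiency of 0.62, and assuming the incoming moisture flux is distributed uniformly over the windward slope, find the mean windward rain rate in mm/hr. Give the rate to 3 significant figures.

R ≈ 25.0 mm/hr

Incoming column moisture flux per unit ridge length: F = V × PW = 12.9 × 48.6 = 626.94 mm·m/s.
Spread over the 56 km slope with efficiency ε = 0.62: R = ε·F/W = 0.62 × 626.94 / 56000 m = 6.941e-03 mm/s.
R = 6.941e-03 × 3600 = 25.0 mm/hr.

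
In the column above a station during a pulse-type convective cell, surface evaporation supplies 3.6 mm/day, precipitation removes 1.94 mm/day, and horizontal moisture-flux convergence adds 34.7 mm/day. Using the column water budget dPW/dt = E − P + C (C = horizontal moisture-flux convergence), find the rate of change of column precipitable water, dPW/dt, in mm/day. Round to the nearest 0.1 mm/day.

dPW/dt = E − P + C = 3.6 − 1.94 + (34.7) = 36.4 mm/day.

dPW/dt ≈ 36.4 mm/day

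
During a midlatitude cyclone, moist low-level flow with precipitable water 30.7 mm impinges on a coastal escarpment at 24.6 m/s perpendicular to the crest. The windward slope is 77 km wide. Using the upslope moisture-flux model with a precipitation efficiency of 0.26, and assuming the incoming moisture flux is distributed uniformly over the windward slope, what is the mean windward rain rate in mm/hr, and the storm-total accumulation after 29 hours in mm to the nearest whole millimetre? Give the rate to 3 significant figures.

R ≈ 9.18 mm/hr; total ≈ 266 mm

Incoming column moisture flux per unit ridge length: F = V × PW = 24.6 × 30.7 = 755.22 mm·m/s.
Spread over the 77 km slope with efficiency ε = 0.26: R = ε·F/W = 0.26 × 755.22 / 77000 m = 2.550e-03 mm/s.
R = 2.550e-03 × 3600 = 9.18 mm/hr.
Over 29 h: total = 9.18 × 29 = 266.22 ≈ 266 mm.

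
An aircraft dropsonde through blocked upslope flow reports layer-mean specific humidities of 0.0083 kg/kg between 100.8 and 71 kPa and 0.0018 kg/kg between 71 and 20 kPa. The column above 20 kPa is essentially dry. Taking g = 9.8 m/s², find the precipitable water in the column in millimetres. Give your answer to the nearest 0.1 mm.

PW ≈ 34.6 mm

Precipitable water is the column-integrated vapour mass per unit area: PW = (1/g) Σ q̄ Δp, with q in kg/kg and Δp in Pa (1 kg/m² of water = 1 mm).
Layer 100.8–71 kPa: Δp = 298 hPa = 29800 Pa, q̄ = 0.0083 kg/kg → 0.0083 × 29800 / 9.8 = 25.24 mm
Layer 71–20 kPa: Δp = 510 hPa = 51000 Pa, q̄ = 0.0018 kg/kg → 0.0018 × 51000 / 9.8 = 9.37 mm
PW = 25.24 + 9.37 = 34.61 ≈ 34.6 mm.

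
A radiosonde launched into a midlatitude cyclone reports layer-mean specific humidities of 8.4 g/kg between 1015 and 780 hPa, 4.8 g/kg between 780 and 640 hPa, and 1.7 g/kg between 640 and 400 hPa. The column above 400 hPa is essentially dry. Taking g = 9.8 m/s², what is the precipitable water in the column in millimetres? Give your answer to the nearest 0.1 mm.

PW ≈ 31.2 mm

Precipitable water is the column-integrated vapour mass per unit area: PW = (1/g) Σ q̄ Δp, with q in kg/kg and Δp in Pa (1 kg/m² of water = 1 mm).
Layer 1015–780 hPa: Δp = 235 hPa = 23500 Pa, q̄ = 0.0084 kg/kg → 0.0084 × 23500 / 9.8 = 20.14 mm
Layer 780–640 hPa: Δp = 140 hPa = 14000 Pa, q̄ = 0.0048 kg/kg → 0.0048 × 14000 / 9.8 = 6.86 mm
Layer 640–400 hPa: Δp = 240 hPa = 24000 Pa, q̄ = 0.0017 kg/kg → 0.0017 × 24000 / 9.8 = 4.16 mm
PW = 20.14 + 6.86 + 4.16 = 31.16 ≈ 31.2 mm.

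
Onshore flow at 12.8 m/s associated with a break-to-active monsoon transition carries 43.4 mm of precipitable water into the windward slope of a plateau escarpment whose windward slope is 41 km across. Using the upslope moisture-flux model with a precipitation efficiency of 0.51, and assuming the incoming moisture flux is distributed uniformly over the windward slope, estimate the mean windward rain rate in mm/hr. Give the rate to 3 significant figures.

R ≈ 24.9 mm/hr

Incoming column moisture flux per unit ridge length: F = V × PW = 12.8 × 43.4 = 555.52 mm·m/s.
Spread over the 41 km slope with efficiency ε = 0.51: R = ε·F/W = 0.51 × 555.52 / 41000 m = 6.910e-03 mm/s.
R = 6.910e-03 × 3600 = 24.9 mm/hr.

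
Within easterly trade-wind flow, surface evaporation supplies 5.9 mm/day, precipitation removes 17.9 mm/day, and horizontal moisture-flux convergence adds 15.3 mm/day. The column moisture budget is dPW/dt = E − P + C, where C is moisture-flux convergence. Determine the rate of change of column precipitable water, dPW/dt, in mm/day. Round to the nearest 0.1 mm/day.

dPW/dt ≈ 3.3 mm/day

dPW/dt = E − P + C = 5.9 − 17.9 + (15.3) = 3.3 mm/day.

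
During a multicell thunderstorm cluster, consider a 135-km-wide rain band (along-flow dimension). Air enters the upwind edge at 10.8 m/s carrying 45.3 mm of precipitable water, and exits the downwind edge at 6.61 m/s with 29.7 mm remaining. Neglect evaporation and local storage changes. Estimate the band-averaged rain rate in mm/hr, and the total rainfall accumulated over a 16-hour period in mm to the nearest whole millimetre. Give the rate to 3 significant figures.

R ≈ 7.81 mm/hr; total ≈ 125 mm

Column moisture flux per unit crosswind length is F = V × PW.
Inflow: F_in = 10.8 × 45.3 = 489.24 mm·m/s
Outflow: F_out = 6.61 × 29.7 = 196.317 mm·m/s
Steady-state rate R = (F_in − F_out)/L = (489.24 − 196.317) / 135000 m = 2.170e-03 mm/s.
R = 2.170e-03 × 3600 = 7.81 mm/hr.
Over 16 h: total = 7.81 × 16 = 124.96 ≈ 125 mm.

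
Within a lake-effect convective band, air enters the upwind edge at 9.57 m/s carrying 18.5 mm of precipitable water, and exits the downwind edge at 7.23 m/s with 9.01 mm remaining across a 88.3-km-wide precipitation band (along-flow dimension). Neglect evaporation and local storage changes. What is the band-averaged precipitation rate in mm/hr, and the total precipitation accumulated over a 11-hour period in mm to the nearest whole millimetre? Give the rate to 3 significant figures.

Column moisture flux per unit crosswind length is F = V × PW.
Inflow: F_in = 9.57 × 18.5 = 177.045 mm·m/s
Outflow: F_out = 7.23 × 9.01 = 65.1423 mm·m/s
Steady-state rate R = (F_in − F_out)/L = (177.045 − 65.1423) / 88300 m = 1.267e-03 mm/s.
R = 1.267e-03 × 3600 = 4.56 mm/hr.
Over 11 h: total = 4.56 × 11 = 50.16 ≈ 50 mm.

R ≈ 4.56 mm/hr; total ≈ 50 mm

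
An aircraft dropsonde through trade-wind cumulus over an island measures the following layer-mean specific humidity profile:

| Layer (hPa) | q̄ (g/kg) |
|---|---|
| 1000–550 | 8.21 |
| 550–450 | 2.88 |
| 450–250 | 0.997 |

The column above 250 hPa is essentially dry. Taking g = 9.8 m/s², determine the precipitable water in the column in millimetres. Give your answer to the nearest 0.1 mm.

Precipitable water is the column-integrated vapour mass per unit area: PW = (1/g) Σ q̄ Δp, with q in kg/kg and Δp in Pa (1 kg/m² of water = 1 mm).
Layer 1000–550 hPa: Δp = 450 hPa = 45000 Pa, q̄ = 0.00821 kg/kg → 0.00821 × 45000 / 9.8 = 37.70 mm
Layer 550–450 hPa: Δp = 100 hPa = 10000 Pa, q̄ = 0.00288 kg/kg → 0.00288 × 10000 / 9.8 = 2.94 mm
Layer 450–250 hPa: Δp = 200 hPa = 20000 Pa, q̄ = 0.000997 kg/kg → 0.000997 × 20000 / 9.8 = 2.03 mm
PW = 37.70 + 2.94 + 2.03 = 42.67 ≈ 42.7 mm.

PW ≈ 42.7 mm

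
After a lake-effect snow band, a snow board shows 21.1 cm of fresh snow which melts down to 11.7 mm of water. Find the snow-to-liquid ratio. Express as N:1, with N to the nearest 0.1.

ratio ≈ 18.0

Ratio = snow depth / SWE = 211 mm / 11.7 mm = 18.0, i.e. 18.0:1.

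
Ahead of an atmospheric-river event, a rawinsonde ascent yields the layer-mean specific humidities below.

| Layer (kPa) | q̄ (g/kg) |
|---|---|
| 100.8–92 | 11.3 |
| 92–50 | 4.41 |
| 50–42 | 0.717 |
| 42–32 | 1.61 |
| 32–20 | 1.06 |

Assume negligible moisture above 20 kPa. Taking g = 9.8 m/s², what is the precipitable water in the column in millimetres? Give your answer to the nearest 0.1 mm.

Precipitable water is the column-integrated vapour mass per unit area: PW = (1/g) Σ q̄ Δp, with q in kg/kg and Δp in Pa (1 kg/m² of water = 1 mm).
Layer 100.8–92 kPa: Δp = 88 hPa = 8800 Pa, q̄ = 0.0113 kg/kg → 0.0113 × 8800 / 9.8 = 10.15 mm
Layer 92–50 kPa: Δp = 420 hPa = 42000 Pa, q̄ = 0.00441 kg/kg → 0.00441 × 42000 / 9.8 = 18.90 mm
Layer 50–42 kPa: Δp = 80 hPa = 8000 Pa, q̄ = 0.000717 kg/kg → 0.000717 × 8000 / 9.8 = 0.59 mm
Layer 42–32 kPa: Δp = 100 hPa = 10000 Pa, q̄ = 0.00161 kg/kg → 0.00161 × 10000 / 9.8 = 1.64 mm
Layer 32–20 kPa: Δp = 120 hPa = 12000 Pa, q̄ = 0.00106 kg/kg → 0.00106 × 12000 / 9.8 = 1.30 mm
PW = 10.15 + 18.90 + 0.59 + 1.64 + 1.30 = 32.58 ≈ 32.6 mm.

PW ≈ 32.6 mm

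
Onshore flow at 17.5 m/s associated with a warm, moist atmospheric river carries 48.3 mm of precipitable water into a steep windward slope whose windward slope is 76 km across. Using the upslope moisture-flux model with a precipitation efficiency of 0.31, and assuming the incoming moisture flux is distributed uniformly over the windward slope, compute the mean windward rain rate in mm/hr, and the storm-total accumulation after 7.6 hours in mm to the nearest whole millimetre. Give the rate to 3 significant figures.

R ≈ 12.4 mm/hr; total ≈ 94 mm

Incoming column moisture flux per unit ridge length: F = V × PW = 17.5 × 48.3 = 845.25 mm·m/s.
Spread over the 76 km slope with efficiency ε = 0.31: R = ε·F/W = 0.31 × 845.25 / 76000 m = 3.448e-03 mm/s.
R = 3.448e-03 × 3600 = 12.4 mm/hr.
Over 7.6 h: total = 12.4 × 7.6 = 94.24 ≈ 94 mm.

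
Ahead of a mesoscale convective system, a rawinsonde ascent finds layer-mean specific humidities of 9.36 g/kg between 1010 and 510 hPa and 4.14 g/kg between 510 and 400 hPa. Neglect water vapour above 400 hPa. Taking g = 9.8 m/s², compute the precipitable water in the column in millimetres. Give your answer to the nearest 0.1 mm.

Precipitable water is the column-integrated vapour mass per unit area: PW = (1/g) Σ q̄ Δp, with q in kg/kg and Δp in Pa (1 kg/m² of water = 1 mm).
Layer 1010–510 hPa: Δp = 500 hPa = 50000 Pa, q̄ = 0.00936 kg/kg → 0.00936 × 50000 / 9.8 = 47.76 mm
Layer 510–400 hPa: Δp = 110 hPa = 11000 Pa, q̄ = 0.00414 kg/kg → 0.00414 × 11000 / 9.8 = 4.65 mm
PW = 47.76 + 4.65 = 52.41 ≈ 52.4 mm.

PW ≈ 52.4 mm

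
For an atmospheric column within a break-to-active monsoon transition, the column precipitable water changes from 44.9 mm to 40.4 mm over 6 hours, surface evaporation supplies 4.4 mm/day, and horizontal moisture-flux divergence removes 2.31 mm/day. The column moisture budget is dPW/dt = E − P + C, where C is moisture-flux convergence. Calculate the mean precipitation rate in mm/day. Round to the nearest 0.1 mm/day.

P ≈ 20.1 mm/day

dPW/dt = (40.4 − 44.9) mm / (6/24 day) = -18.000 mm/day.
P = E + C − dPW/dt = 4.4 + (-2.31) − (-18.000) = 20.1 mm/day.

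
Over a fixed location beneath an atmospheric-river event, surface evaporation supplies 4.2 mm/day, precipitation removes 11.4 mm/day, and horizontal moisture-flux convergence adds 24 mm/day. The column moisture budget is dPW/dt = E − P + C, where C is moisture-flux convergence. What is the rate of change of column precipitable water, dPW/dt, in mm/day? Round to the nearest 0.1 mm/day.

dPW/dt ≈ 16.8 mm/day

dPW/dt = E − P + C = 4.2 − 11.4 + (24) = 16.8 mm/day.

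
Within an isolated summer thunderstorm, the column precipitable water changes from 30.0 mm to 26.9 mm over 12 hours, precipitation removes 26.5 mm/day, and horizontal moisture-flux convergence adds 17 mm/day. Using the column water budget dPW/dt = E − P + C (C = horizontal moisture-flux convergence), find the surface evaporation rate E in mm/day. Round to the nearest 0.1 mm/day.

E ≈ 3.3 mm/day

dPW/dt = (26.9 − 30.0) mm / (12/24 day) = -6.200 mm/day.
E = dPW/dt + P − C = (-6.200) + 26.5 − (17) = 3.3 mm/day.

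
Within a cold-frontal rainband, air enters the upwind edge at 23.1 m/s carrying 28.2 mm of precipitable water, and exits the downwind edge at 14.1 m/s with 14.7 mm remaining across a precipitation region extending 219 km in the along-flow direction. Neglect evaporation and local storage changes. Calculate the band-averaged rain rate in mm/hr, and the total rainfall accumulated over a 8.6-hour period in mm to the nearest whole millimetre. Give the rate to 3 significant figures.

R ≈ 7.30 mm/hr; total ≈ 63 mm

Column moisture flux per unit crosswind length is F = V × PW.
Inflow: F_in = 23.1 × 28.2 = 651.42 mm·m/s
Outflow: F_out = 14.1 × 14.7 = 207.27 mm·m/s
Steady-state rate R = (F_in − F_out)/L = (651.42 − 207.27) / 219000 m = 2.028e-03 mm/s.
R = 2.028e-03 × 3600 = 7.30 mm/hr.
Over 8.6 h: total = 7.30 × 8.6 = 62.78 ≈ 63 mm.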